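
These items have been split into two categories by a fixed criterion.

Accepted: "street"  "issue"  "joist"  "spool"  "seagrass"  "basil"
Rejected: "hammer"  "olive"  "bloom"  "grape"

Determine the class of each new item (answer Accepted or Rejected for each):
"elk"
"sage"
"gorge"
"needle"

Looking at the examples, the only property every 'Accepted' case has and every 'Rejected' case lacks is: contains 's'.
"elk": Rejected (no 's'). "sage": Accepted (has 's'). "gorge": Rejected (no 's'). "needle": Rejected (no 's').

Rejected, Accepted, Rejected, Rejected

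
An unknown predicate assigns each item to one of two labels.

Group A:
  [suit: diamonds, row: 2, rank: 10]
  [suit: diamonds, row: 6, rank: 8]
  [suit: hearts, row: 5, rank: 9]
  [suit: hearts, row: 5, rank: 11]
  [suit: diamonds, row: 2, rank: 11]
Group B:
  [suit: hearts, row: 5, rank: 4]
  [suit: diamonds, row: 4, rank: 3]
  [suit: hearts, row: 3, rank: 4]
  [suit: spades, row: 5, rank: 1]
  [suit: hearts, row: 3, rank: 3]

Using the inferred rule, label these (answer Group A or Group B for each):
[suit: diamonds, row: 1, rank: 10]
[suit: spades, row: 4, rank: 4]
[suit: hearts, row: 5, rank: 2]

Group A, Group B, Group B

A rule that fits every label: rank ≥ 8 — true of each 'Group A' example, false of each 'Group B' one.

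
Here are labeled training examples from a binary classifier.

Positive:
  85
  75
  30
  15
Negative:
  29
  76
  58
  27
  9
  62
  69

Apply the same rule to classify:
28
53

Negative, Negative

The common property of the 'Positive' items is: multiple of 5. No 'Negative' item has it.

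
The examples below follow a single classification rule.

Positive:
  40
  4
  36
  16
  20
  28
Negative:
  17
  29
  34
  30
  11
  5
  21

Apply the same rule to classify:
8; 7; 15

One predicate separates the groups cleanly: multiple of 4.

Positive, Negative, Negative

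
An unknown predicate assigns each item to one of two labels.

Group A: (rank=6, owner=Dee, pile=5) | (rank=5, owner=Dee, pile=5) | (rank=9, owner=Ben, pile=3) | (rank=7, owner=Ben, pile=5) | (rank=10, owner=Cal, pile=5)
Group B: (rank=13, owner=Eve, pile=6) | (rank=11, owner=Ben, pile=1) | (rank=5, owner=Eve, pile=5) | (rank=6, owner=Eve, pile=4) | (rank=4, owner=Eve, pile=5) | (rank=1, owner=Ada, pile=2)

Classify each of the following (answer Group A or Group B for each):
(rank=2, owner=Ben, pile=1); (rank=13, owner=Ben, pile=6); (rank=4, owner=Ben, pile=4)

One predicate separates the groups cleanly: owner is not Eve AND pile ≥ 3.

Group B, Group A, Group A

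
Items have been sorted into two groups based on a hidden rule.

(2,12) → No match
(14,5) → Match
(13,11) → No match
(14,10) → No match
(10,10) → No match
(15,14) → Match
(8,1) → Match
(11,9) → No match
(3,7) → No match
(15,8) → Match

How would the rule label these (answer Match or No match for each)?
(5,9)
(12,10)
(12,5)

No match, No match, Match

The classifier is using: sum is odd.
(5,9): 5+9 = 14 — fails the rule, so No match.
(12,10): 12+10 = 22 — fails the rule, so No match.
(12,5): 12+5 = 17 — passes, so Match.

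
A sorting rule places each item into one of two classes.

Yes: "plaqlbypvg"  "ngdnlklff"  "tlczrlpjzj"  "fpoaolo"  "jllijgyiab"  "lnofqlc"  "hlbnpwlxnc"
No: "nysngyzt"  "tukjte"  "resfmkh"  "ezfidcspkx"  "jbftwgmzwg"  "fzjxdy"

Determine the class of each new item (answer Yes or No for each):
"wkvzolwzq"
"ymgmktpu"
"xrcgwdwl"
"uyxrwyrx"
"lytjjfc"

Yes, No, Yes, No, Yes

One predicate separates the groups cleanly: contains 'l'.
"wkvzolwzq": has 'l', checks out → Yes.
"ymgmktpu": no 'l', doesn't match → No.
"xrcgwdwl": has 'l', checks out → Yes.
"uyxrwyrx": no 'l', doesn't match → No.
"lytjjfc": has 'l', checks out → Yes.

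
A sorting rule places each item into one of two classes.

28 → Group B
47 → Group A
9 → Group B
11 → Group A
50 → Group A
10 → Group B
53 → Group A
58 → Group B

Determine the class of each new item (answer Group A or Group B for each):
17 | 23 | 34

Group A, Group A, Group B

The simplest hypothesis consistent with all the labels is: ≡ 2 (mod 3).
17: Group A (17 mod 3 = 2).
23: Group A (23 mod 3 = 2).
34: Group B (34 mod 3 = 1).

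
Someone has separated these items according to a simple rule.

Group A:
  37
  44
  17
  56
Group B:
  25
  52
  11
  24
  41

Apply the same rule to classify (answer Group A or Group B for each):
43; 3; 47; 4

The distinguishing property — digit sum ≥ 8 — holds for all the 'Group A' cases and none of the 'Group B' cases.
43 — digit sum 4+3 = 7, hence Group B. 3 — digit sum 3, hence Group B. 47 — digit sum 4+7 = 11, hence Group A. 4 — digit sum 4, hence Group B.

Group B, Group B, Group A, Group B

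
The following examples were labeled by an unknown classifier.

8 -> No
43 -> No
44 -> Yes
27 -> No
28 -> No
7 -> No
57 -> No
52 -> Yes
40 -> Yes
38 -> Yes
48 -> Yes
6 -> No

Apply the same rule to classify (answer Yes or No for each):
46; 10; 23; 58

Yes, No, No, Yes

Every 'Yes' example satisfies: even AND at least 38. None of the 'No' examples do.
46: Yes (46 is even, 46 ≥ 38).
10: No (10 is even, 10 < 38).
23: No (23 is odd, 23 < 38).
58: Yes (58 is even, 58 ≥ 38).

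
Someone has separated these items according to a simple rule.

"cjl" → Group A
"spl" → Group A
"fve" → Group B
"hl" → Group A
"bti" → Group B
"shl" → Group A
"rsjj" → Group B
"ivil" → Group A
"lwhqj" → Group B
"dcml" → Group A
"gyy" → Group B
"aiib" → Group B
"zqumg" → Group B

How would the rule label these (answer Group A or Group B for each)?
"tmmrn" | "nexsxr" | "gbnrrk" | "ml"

Group B, Group B, Group B, Group A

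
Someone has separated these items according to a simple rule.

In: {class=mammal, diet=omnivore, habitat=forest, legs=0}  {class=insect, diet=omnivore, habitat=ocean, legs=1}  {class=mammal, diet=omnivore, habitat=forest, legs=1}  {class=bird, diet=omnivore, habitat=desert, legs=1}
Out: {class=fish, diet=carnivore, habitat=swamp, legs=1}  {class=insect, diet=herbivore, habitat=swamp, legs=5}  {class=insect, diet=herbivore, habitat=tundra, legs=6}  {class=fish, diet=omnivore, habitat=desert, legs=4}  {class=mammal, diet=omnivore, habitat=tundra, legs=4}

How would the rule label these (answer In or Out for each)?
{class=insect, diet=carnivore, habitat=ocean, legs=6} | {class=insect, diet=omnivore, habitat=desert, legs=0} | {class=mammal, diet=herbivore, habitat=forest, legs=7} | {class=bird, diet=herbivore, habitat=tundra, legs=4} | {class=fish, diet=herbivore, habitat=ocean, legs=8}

Out, In, Out, Out, Out

A rule that fits every label: diet is omnivore AND legs ≤ 1 — true of each 'In' example, false of each 'Out' one.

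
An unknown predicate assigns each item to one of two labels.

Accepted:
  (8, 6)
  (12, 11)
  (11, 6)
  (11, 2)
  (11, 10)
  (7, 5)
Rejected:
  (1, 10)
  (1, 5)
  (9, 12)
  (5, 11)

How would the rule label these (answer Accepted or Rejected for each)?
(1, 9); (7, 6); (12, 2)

Rejected, Accepted, Accepted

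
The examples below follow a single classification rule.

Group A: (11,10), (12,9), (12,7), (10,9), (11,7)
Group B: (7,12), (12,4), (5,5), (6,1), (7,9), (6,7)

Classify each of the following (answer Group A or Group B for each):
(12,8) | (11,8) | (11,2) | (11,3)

One predicate separates the groups cleanly: first > second AND sum ≥ 18.
(12,8) — 12 > 8, 12+8 = 20, hence Group A.
(11,8) — 11 > 8, 11+8 = 19, hence Group A.
(11,2) — 11 > 2, 11+2 = 13, hence Group B.
(11,3) — 11 > 3, 11+3 = 14, hence Group B.

Group A, Group A, Group B, Group B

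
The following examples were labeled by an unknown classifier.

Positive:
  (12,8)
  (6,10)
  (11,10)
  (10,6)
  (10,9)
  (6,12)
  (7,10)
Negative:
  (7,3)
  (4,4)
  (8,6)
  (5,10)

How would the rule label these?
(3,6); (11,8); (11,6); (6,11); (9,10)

Negative, Positive, Positive, Positive, Positive

The classifier is using: sum ≥ 16.
(3,6) — 3+6 = 9, hence Negative. (11,8) — 11+8 = 19, hence Positive. (11,6) — 11+6 = 17, hence Positive. (6,11) — 6+11 = 17, hence Positive. (9,10) — 9+10 = 19, hence Positive.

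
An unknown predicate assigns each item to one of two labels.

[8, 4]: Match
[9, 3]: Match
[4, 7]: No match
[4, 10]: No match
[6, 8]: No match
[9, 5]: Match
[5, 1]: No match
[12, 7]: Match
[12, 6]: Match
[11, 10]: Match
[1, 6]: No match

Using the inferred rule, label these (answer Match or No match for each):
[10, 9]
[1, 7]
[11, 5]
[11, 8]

The pattern is that an item is 'Match' exactly when: first ≥ 7.
[10, 9] — first 10, hence Match. [1, 7] — first 1, hence No match. [11, 5] — first 11, hence Match. [11, 8] — first 11, hence Match.

Match, No match, Match, Match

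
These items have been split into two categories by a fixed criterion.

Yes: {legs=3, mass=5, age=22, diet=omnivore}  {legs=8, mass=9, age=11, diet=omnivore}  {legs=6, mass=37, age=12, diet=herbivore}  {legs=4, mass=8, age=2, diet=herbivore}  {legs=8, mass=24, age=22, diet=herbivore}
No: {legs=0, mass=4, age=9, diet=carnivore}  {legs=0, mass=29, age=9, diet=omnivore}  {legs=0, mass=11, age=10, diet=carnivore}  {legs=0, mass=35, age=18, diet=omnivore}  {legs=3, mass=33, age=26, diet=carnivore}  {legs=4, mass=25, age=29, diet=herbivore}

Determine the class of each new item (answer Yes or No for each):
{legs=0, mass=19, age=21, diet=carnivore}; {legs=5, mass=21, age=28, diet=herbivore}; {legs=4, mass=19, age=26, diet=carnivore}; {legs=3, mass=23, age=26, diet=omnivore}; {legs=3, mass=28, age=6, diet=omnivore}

No, No, No, No, Yes

One predicate separates the groups cleanly: legs ≥ 3 AND age ≤ 22.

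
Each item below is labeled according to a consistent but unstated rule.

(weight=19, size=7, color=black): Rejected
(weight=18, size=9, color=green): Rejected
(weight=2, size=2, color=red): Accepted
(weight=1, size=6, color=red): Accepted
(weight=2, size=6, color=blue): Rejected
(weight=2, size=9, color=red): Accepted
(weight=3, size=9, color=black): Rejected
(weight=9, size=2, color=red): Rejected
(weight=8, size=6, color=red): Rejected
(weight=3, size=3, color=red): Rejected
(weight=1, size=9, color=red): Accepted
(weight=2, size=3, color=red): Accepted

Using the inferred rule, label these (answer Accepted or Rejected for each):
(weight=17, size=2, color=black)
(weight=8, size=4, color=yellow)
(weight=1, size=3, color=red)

All 'Accepted' examples share one property — color is red AND weight ≤ 2 — and every 'Rejected' example lacks it.

Rejected, Rejected, Accepted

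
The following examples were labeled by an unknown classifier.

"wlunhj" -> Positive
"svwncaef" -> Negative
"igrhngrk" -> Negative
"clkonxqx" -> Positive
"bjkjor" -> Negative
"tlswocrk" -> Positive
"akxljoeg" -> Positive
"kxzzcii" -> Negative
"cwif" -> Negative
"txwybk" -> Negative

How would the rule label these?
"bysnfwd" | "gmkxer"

Rule: contains 'l'. This holds for each 'Positive' example and fails for each 'Negative' one.
"bysnfwd" → no 'l' → Negative. "gmkxer" → no 'l' → Negative.

Negative, Negative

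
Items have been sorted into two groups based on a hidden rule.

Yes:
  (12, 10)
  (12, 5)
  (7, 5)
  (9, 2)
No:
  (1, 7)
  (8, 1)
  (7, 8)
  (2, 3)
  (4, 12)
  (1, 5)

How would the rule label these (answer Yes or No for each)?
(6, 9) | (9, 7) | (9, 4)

One predicate separates the groups cleanly: first > second AND sum ≥ 11.
(6, 9) — 6 < 9, 6+9 = 15, hence No. (9, 7) — 9 > 7, 9+7 = 16, hence Yes. (9, 4) — 9 > 4, 9+4 = 13, hence Yes.

No, Yes, Yes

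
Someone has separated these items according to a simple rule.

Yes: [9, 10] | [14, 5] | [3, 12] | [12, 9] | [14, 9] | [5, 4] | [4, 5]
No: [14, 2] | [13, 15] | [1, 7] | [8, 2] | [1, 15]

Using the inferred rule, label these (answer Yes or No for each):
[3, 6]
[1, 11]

Yes, No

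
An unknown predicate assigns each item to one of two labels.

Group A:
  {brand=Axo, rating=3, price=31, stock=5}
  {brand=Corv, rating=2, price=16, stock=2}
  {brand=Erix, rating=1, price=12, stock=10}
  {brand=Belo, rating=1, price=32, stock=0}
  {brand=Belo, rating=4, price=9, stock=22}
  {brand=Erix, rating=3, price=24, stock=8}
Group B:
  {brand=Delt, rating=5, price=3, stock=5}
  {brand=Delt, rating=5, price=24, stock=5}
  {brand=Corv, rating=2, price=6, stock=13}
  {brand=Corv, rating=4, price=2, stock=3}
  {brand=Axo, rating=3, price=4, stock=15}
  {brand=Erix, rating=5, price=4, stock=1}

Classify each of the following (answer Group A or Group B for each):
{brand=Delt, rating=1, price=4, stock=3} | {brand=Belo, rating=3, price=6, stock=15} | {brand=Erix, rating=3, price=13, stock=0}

Group B, Group B, Group A

The simplest hypothesis consistent with all the labels is: rating ≤ 4 AND price ≥ 9.
{brand=Delt, rating=1, price=4, stock=3} → rating = 1, price = 4 → Group B.
{brand=Belo, rating=3, price=6, stock=15} → rating = 3, price = 6 → Group B.
{brand=Erix, rating=3, price=13, stock=0} → rating = 3, price = 13 → Group A.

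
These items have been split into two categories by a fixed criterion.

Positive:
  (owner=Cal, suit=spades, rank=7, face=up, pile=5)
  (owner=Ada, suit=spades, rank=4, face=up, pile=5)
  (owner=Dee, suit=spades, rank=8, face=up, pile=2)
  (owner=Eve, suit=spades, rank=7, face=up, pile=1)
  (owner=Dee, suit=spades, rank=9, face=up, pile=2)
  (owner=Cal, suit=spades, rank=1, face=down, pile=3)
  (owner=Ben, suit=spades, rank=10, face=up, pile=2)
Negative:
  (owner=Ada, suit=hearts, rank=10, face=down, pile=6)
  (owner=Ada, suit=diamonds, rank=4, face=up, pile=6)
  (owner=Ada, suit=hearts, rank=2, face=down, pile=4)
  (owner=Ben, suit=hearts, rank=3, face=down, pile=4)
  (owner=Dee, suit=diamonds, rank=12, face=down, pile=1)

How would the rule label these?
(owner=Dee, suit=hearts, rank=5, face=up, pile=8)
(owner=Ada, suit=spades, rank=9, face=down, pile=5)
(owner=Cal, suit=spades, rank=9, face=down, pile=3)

The pattern is that an item is 'Positive' exactly when: suit is spades.
(owner=Dee, suit=hearts, rank=5, face=up, pile=8) — suit is hearts, hence Negative. (owner=Ada, suit=spades, rank=9, face=down, pile=5) — suit is spades, hence Positive. (owner=Cal, suit=spades, rank=9, face=down, pile=3) — suit is spades, hence Positive.

Negative, Positive, Positive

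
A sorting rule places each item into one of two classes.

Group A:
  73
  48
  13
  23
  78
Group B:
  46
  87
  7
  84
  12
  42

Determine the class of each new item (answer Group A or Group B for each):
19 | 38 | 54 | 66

Group B, Group A, Group B, Group B

The simplest hypothesis consistent with all the labels is: ≡ 3 (mod 5).
19: Group B (19 mod 5 = 4).
38: Group A (38 mod 5 = 3).
54: Group B (54 mod 5 = 4).
66: Group B (66 mod 5 = 1).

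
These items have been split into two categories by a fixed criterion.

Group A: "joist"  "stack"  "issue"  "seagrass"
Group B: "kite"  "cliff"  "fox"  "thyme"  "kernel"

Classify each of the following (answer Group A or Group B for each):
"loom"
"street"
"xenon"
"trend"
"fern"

A rule that fits every label: contains 's' — true of each 'Group A' example, false of each 'Group B' one.
"loom": no 's', does not fit → Group B. "street": has 's', has this property → Group A. "xenon": no 's', does not fit → Group B. "trend": no 's', does not fit → Group B. "fern": no 's', does not fit → Group B.

Group B, Group A, Group B, Group B, Group B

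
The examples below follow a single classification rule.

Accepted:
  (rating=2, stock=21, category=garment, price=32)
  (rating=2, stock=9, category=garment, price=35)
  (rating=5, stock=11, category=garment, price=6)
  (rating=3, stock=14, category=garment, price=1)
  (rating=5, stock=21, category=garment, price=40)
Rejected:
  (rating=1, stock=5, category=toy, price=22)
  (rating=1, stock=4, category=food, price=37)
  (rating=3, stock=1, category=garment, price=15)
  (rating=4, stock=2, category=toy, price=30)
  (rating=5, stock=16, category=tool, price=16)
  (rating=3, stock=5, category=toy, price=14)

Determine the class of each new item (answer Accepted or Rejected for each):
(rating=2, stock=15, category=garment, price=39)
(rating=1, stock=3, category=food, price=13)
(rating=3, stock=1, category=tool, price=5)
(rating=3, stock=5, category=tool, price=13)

Accepted, Rejected, Rejected, Rejected

Rule: category is garment AND stock ≥ 2. This holds for each 'Accepted' example and fails for each 'Rejected' one.
Accepted: (rating=2, stock=15, category=garment, price=39), since category is garment, stock = 15. Rejected: (rating=1, stock=3, category=food, price=13), since category is food, stock = 3. Rejected: (rating=3, stock=1, category=tool, price=5), since category is tool, stock = 1. Rejected: (rating=3, stock=5, category=tool, price=13), since category is tool, stock = 5.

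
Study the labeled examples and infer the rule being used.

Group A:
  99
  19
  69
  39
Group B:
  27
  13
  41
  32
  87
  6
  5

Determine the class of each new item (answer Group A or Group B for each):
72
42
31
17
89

Every 'Group A' example satisfies: ends in digit 9. None of the 'Group B' examples do.

Group B, Group B, Group B, Group B, Group A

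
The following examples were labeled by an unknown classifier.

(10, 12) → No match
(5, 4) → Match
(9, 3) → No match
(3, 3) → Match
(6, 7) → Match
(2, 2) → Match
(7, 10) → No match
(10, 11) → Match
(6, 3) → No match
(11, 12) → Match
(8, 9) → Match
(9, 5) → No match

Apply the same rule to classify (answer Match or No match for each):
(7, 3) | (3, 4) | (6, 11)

'Match' ⟺ |first − second| ≤ 1.
(7, 3) → |7−3| = 4 → No match.
(3, 4) → |3−4| = 1 → Match.
(6, 11) → |6−11| = 5 → No match.

No match, Match, No match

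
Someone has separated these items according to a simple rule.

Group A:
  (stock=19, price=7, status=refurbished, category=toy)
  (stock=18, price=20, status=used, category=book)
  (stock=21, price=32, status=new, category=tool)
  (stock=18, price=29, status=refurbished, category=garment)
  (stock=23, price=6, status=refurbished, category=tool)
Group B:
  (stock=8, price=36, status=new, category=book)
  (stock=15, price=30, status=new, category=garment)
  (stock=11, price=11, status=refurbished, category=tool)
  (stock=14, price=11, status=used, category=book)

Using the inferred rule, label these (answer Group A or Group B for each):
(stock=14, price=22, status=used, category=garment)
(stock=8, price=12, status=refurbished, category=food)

Group B, Group B

The rule appears to be: stock ≥ 18.
(stock=14, price=22, status=used, category=garment): stock = 14, does not fit → Group B.
(stock=8, price=12, status=refurbished, category=food): stock = 8, does not fit → Group B.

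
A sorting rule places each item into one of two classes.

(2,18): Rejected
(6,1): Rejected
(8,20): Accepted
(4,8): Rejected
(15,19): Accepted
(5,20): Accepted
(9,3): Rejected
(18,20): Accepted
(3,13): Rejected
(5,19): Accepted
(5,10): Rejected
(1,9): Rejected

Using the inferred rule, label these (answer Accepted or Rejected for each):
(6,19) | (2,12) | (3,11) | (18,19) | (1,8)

A rule that fits every label: sum ≥ 24 — true of each 'Accepted' example, false of each 'Rejected' one.
(6,19): Accepted (6+19 = 25). (2,12): Rejected (2+12 = 14). (3,11): Rejected (3+11 = 14). (18,19): Accepted (18+19 = 37). (1,8): Rejected (1+8 = 9).

Accepted, Rejected, Rejected, Accepted, Rejected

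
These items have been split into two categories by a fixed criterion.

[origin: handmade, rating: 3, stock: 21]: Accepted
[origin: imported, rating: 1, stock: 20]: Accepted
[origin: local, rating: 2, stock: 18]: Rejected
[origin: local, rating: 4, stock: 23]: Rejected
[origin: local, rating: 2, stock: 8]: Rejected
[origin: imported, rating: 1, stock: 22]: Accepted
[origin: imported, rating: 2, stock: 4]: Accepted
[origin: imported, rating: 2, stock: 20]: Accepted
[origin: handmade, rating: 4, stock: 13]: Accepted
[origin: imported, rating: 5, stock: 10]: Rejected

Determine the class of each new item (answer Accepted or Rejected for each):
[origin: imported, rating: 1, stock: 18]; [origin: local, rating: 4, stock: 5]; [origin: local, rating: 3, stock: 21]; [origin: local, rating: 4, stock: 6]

'Accepted' ⟺ origin is not local AND rating ≤ 4.
[origin: imported, rating: 1, stock: 18] → origin is imported, rating = 1 → Accepted.
[origin: local, rating: 4, stock: 5] → origin is local, rating = 4 → Rejected.
[origin: local, rating: 3, stock: 21] → origin is local, rating = 3 → Rejected.
[origin: local, rating: 4, stock: 6] → origin is local, rating = 4 → Rejected.

Accepted, Rejected, Rejected, Rejected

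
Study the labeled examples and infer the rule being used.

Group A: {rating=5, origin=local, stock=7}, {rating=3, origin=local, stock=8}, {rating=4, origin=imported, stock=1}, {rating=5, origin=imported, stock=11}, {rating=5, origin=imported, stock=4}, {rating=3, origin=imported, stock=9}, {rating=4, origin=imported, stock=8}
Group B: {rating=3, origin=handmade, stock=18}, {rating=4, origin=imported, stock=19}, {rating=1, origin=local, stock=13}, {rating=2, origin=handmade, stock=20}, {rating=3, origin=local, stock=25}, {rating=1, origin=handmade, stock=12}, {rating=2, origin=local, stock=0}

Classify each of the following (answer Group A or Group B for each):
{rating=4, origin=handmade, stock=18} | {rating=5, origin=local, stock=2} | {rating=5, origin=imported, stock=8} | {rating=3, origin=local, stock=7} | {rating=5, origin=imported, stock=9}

Group B, Group A, Group A, Group A, Group A

The distinguishing property — stock ≥ 1 AND stock ≤ 11 — holds for all the 'Group A' cases and none of the 'Group B' cases.
{rating=4, origin=handmade, stock=18}: stock = 18, does not pass → Group B. {rating=5, origin=local, stock=2}: stock = 2, has this property → Group A. {rating=5, origin=imported, stock=8}: stock = 8, has this property → Group A. {rating=3, origin=local, stock=7}: stock = 7, has this property → Group A. {rating=5, origin=imported, stock=9}: stock = 9, has this property → Group A.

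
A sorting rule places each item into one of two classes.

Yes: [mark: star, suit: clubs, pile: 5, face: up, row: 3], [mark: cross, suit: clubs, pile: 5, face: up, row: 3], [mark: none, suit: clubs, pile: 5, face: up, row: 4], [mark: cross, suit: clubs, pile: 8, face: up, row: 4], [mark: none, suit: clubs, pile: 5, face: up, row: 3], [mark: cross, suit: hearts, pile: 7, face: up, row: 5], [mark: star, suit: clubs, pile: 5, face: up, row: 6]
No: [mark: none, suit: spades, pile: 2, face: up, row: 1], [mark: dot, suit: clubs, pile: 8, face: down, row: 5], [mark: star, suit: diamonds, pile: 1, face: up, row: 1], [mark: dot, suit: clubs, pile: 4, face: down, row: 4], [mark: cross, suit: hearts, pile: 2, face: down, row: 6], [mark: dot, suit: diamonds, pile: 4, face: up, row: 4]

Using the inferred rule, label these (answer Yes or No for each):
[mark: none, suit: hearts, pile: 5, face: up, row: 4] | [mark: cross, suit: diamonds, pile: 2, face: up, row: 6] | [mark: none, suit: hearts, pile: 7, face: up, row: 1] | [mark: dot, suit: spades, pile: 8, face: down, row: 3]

Yes, No, Yes, No

The classifier is using: face is up AND pile ≥ 5.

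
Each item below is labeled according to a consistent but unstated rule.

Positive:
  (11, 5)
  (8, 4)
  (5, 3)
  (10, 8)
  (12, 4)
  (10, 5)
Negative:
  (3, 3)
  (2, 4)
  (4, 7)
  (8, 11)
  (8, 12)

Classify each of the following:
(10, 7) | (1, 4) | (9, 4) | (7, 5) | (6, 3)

Rule: first > second. This holds for each 'Positive' example and fails for each 'Negative' one.
(10, 7): 10 > 7, passes → Positive. (1, 4): 1 < 4, does not fit → Negative. (9, 4): 9 > 4, passes → Positive. (7, 5): 7 > 5, passes → Positive. (6, 3): 6 > 3, passes → Positive.

Positive, Negative, Positive, Positive, Positive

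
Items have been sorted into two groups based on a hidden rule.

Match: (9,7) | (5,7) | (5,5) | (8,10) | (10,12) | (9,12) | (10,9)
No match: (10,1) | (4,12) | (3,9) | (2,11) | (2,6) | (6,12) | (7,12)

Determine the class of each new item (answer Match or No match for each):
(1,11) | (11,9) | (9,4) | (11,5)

The common property of the 'Match' items is: |first − second| ≤ 3. No 'No match' item has it.
(1,11) → |1−11| = 10 → No match. (11,9) → |11−9| = 2 → Match. (9,4) → |9−4| = 5 → No match. (11,5) → |11−5| = 6 → No match.

No match, Match, No match, No match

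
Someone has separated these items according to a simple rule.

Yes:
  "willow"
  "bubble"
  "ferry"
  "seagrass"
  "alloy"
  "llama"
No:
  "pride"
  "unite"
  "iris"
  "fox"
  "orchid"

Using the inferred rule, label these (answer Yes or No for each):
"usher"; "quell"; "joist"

One predicate separates the groups cleanly: has a double letter.
"usher" → no doubled letter → No.
"quell" → 'll' doubled → Yes.
"joist" → no doubled letter → No.

No, Yes, No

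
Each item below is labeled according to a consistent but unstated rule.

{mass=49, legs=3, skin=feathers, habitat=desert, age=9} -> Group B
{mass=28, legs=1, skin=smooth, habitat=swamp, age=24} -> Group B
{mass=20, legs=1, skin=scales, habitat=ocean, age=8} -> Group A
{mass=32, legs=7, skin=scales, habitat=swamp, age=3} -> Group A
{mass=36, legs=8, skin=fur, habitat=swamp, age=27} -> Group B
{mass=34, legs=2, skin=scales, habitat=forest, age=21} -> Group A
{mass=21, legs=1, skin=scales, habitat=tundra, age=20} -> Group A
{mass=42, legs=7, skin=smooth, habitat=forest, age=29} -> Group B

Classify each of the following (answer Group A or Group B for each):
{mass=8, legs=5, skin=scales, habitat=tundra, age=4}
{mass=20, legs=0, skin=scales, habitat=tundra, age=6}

Group A, Group A

The simplest hypothesis consistent with all the labels is: skin is scales.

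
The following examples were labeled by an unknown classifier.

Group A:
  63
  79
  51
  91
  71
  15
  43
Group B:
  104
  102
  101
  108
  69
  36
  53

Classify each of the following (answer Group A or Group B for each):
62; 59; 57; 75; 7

The common property of the 'Group A' items is: ≡ 3 (mod 4). No 'Group B' item has it.

Group B, Group A, Group B, Group A, Group A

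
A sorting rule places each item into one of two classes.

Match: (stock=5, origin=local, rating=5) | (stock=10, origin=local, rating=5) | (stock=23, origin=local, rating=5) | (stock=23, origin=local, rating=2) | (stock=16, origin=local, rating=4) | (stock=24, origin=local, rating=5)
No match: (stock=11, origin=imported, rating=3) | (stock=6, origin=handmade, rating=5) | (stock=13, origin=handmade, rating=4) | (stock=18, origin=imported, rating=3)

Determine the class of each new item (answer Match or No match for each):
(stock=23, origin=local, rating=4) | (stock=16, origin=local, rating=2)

The distinguishing property — origin is local — holds for all the 'Match' cases and none of the 'No match' cases.

Match, Match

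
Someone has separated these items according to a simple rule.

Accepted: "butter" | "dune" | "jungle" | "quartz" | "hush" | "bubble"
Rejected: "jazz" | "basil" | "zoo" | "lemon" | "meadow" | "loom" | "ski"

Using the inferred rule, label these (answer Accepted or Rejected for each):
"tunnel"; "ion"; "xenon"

A rule that fits every label: contains 'u' — true of each 'Accepted' example, false of each 'Rejected' one.

Accepted, Rejected, Rejected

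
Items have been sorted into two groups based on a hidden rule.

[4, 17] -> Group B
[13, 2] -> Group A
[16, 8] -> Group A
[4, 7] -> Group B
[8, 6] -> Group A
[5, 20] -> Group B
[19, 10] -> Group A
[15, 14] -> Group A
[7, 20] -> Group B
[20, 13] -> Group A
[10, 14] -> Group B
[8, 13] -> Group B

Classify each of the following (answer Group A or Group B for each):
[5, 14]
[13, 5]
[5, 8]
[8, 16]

Group B, Group A, Group B, Group B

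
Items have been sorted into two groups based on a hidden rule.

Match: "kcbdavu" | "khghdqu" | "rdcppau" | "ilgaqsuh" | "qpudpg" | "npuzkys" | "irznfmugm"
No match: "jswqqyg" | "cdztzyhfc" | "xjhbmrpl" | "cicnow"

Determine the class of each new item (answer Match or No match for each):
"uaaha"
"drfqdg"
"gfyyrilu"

Looking at the examples, the only property every 'Match' case has and every 'No match' case lacks is: contains 'u'.
Match: "uaaha", since has 'u'.
No match: "drfqdg", since no 'u'.
Match: "gfyyrilu", since has 'u'.

Match, No match, Match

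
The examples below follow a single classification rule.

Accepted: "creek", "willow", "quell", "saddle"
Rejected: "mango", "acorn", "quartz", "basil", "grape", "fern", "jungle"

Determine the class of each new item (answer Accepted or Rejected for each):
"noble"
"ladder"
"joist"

Rejected, Accepted, Rejected

The common property of the 'Accepted' items is: has a double letter. No 'Rejected' item has it.
"noble": no doubled letter, fails the rule → Rejected. "ladder": 'dd' doubled, passes → Accepted. "joist": no doubled letter, fails the rule → Rejected.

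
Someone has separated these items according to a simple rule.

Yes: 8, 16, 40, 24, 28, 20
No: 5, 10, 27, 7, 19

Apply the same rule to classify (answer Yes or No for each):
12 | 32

Comparing the two groups points to one rule — multiple of 4.
12: 12 = 4·3 — fits, so Yes.
32: 32 = 4·8 — fits, so Yes.

Yes, Yes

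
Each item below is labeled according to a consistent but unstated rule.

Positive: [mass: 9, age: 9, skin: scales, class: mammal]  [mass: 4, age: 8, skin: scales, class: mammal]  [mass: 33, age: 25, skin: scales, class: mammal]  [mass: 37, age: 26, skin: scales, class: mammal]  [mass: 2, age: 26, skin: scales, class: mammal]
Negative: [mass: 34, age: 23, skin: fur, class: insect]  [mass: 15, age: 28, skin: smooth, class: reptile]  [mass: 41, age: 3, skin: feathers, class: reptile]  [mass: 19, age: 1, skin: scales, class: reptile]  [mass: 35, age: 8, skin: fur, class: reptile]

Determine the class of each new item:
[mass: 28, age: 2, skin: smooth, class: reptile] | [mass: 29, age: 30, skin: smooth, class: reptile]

The common property of the 'Positive' items is: class is mammal. No 'Negative' item has it.
[mass: 28, age: 2, skin: smooth, class: reptile] → class is reptile → Negative.
[mass: 29, age: 30, skin: smooth, class: reptile] → class is reptile → Negative.

Negative, Negative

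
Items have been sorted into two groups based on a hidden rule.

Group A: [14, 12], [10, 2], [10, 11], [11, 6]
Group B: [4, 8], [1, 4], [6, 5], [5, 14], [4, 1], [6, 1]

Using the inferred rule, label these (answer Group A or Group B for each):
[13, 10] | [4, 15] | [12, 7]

The common property of the 'Group A' items is: first ≥ 8. No 'Group B' item has it.
[13, 10] — first 13, hence Group A.
[4, 15] — first 4, hence Group B.
[12, 7] — first 12, hence Group A.

Group A, Group B, Group A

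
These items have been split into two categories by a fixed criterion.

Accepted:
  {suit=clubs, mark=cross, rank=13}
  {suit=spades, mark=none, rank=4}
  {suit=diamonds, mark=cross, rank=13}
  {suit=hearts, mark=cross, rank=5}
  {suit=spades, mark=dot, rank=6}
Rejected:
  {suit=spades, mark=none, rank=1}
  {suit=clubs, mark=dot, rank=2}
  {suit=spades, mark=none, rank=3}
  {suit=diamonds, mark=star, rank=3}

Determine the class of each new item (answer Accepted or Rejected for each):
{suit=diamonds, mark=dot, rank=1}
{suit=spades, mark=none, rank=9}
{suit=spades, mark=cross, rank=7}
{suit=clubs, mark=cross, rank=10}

The classifier is using: rank ≥ 4.
{suit=diamonds, mark=dot, rank=1}: Rejected (rank = 1).
{suit=spades, mark=none, rank=9}: Accepted (rank = 9).
{suit=spades, mark=cross, rank=7}: Accepted (rank = 7).
{suit=clubs, mark=cross, rank=10}: Accepted (rank = 10).

Rejected, Accepted, Accepted, Accepted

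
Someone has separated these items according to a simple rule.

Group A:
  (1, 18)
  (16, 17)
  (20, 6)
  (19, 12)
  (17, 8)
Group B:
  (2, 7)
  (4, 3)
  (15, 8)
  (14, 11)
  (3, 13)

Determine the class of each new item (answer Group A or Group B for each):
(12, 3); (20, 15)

The common property of the 'Group A' items is: max ≥ 16. No 'Group B' item has it.
Group B: (12, 3), since max 12. Group A: (20, 15), since max 20.

Group B, Group A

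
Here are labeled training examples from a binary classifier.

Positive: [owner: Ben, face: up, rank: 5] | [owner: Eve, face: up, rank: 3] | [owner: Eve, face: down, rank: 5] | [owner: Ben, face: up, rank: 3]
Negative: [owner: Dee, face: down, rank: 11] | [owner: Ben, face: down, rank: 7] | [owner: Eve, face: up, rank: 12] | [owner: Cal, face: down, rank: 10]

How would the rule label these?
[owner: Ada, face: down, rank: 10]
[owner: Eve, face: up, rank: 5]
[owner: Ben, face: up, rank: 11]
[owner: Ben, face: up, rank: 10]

Negative, Positive, Negative, Negative

A rule that fits every label: rank ≤ 5 — true of each 'Positive' example, false of each 'Negative' one.
[owner: Ada, face: down, rank: 10] — rank = 10, hence Negative. [owner: Eve, face: up, rank: 5] — rank = 5, hence Positive. [owner: Ben, face: up, rank: 11] — rank = 11, hence Negative. [owner: Ben, face: up, rank: 10] — rank = 10, hence Negative.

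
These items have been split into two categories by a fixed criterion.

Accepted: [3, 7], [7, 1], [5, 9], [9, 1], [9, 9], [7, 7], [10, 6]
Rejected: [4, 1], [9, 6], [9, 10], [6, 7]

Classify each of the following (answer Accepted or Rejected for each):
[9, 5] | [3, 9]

Accepted, Accepted

Every 'Accepted' example satisfies: sum is even. None of the 'Rejected' examples do.
[9, 5]: Accepted (9+5 = 14). [3, 9]: Accepted (3+9 = 12).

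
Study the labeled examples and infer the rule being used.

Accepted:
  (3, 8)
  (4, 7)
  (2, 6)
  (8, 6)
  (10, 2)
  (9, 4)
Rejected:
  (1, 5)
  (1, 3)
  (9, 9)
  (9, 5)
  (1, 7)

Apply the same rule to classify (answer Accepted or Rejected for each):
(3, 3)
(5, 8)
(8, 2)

Rejected, Accepted, Accepted

Looking at the examples, the only property every 'Accepted' case has and every 'Rejected' case lacks is: product is even.
Rejected: (3, 3), since 3·3 = 9.
Accepted: (5, 8), since 5·8 = 40.
Accepted: (8, 2), since 8·2 = 16.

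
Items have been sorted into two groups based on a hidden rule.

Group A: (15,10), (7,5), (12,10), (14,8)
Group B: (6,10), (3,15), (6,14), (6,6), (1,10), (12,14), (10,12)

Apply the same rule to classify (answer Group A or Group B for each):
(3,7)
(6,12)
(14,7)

The pattern is that an item is 'Group A' exactly when: first > second.
(3,7): 3 < 7 — fails the rule, so Group B. (6,12): 6 < 12 — fails the rule, so Group B. (14,7): 14 > 7 — passes, so Group A.

Group B, Group B, Group A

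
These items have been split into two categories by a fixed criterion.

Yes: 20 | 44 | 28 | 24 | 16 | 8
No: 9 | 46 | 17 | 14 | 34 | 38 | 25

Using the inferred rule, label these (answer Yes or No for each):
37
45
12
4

No, No, Yes, Yes

The pattern is that an item is 'Yes' exactly when: multiple of 4.
37: 37 = 4·9 + 1, doesn't match → No. 45: 45 = 4·11 + 1, doesn't match → No. 12: 12 = 4·3, qualifies → Yes. 4: 4 = 4·1, qualifies → Yes.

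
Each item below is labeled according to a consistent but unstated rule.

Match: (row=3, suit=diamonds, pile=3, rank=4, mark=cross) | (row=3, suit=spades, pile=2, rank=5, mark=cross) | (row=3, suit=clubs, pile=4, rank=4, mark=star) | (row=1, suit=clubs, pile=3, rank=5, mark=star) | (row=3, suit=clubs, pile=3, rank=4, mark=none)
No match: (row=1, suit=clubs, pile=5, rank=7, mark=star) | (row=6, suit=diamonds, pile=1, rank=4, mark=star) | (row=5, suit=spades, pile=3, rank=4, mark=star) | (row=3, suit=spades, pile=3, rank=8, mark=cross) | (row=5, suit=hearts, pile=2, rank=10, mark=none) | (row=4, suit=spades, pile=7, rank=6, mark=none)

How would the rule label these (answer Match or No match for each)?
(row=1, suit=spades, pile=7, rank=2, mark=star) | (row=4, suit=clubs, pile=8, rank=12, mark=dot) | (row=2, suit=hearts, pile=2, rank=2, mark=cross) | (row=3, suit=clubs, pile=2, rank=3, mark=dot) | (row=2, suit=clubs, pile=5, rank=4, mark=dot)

Match, No match, Match, Match, Match

Every 'Match' example satisfies: row ≤ 3 AND rank ≤ 5. None of the 'No match' examples do.
(row=1, suit=spades, pile=7, rank=2, mark=star) → row = 1, rank = 2 → Match. (row=4, suit=clubs, pile=8, rank=12, mark=dot) → row = 4, rank = 12 → No match. (row=2, suit=hearts, pile=2, rank=2, mark=cross) → row = 2, rank = 2 → Match. (row=3, suit=clubs, pile=2, rank=3, mark=dot) → row = 3, rank = 3 → Match. (row=2, suit=clubs, pile=5, rank=4, mark=dot) → row = 2, rank = 4 → Match.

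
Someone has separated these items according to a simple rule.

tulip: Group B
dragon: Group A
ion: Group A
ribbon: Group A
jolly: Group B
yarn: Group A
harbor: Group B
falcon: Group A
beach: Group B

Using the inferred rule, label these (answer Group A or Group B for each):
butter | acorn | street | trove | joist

Group B, Group A, Group B, Group B, Group B

One predicate separates the groups cleanly: contains 'n'.
butter → no 'n' → Group B.
acorn → has 'n' → Group A.
street → no 'n' → Group B.
trove → no 'n' → Group B.
joist → no 'n' → Group B.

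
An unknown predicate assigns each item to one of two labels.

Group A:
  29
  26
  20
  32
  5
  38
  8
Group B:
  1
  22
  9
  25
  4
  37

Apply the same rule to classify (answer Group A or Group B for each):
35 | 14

Group A, Group A

The distinguishing property — ≡ 2 (mod 3) — holds for all the 'Group A' cases and none of the 'Group B' cases.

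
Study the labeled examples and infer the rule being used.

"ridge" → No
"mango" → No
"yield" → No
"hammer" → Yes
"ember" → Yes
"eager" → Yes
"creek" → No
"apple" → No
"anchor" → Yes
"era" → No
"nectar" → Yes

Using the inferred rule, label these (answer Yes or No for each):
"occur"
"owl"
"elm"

'Yes' ⟺ ends with 'r'.

Yes, No, No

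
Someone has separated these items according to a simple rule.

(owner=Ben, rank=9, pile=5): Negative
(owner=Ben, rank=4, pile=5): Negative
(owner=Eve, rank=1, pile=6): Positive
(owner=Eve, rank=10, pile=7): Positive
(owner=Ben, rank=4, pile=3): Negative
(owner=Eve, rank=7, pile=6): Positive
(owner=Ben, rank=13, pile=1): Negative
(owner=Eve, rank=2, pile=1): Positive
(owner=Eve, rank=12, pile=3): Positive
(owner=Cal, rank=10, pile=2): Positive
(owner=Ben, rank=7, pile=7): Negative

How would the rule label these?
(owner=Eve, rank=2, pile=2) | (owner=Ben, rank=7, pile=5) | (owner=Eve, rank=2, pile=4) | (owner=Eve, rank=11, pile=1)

Positive, Negative, Positive, Positive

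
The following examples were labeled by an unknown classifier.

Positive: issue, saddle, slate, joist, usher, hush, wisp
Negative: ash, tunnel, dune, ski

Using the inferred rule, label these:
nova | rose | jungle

Negative, Positive, Negative

Every 'Positive' example satisfies: length ≥ 4 AND contains 's'. None of the 'Negative' examples do.
nova: length 4, no 's', doesn't match → Negative. rose: length 4, has 's', qualifies → Positive. jungle: length 6, no 's', doesn't match → Negative.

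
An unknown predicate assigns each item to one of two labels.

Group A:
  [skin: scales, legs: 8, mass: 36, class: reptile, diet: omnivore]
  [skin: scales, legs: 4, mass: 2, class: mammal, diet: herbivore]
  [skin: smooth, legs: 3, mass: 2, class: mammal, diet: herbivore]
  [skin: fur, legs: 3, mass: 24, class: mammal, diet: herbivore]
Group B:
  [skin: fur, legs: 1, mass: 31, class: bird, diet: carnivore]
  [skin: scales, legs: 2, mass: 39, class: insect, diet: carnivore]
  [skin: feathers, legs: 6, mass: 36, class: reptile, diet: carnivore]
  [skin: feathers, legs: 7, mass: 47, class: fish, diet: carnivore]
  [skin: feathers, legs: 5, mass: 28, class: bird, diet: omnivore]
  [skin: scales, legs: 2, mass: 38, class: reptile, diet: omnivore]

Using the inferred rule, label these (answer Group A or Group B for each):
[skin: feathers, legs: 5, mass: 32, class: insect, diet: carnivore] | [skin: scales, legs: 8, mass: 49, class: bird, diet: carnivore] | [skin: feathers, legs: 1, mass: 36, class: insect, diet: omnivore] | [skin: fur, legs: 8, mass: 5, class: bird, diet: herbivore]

The classifier is using: class is mammal OR legs = 8.
[skin: feathers, legs: 5, mass: 32, class: insect, diet: carnivore]: class is insect, legs = 5, doesn't match → Group B.
[skin: scales, legs: 8, mass: 49, class: bird, diet: carnivore]: class is bird, legs = 8, satisfies this → Group A.
[skin: feathers, legs: 1, mass: 36, class: insect, diet: omnivore]: class is insect, legs = 1, doesn't match → Group B.
[skin: fur, legs: 8, mass: 5, class: bird, diet: herbivore]: class is bird, legs = 8, satisfies this → Group A.

Group B, Group A, Group B, Group A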